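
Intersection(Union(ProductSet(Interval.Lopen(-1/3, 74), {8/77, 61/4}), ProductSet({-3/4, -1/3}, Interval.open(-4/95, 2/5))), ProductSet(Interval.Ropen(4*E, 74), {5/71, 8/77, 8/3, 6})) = ProductSet(Interval.Ropen(4*E, 74), {8/77})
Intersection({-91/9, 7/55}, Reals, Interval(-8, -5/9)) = EmptySet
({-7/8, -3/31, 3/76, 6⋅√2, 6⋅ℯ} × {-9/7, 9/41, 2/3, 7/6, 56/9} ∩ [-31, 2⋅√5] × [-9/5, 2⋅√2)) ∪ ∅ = {-7/8, -3/31, 3/76} × {-9/7, 9/41, 2/3, 7/6}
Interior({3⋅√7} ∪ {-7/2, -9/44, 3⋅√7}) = ∅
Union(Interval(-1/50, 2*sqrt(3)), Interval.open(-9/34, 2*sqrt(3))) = Interval.Lopen(-9/34, 2*sqrt(3))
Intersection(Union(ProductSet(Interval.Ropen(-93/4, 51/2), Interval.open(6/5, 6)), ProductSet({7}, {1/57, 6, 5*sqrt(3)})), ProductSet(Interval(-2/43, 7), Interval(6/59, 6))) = Union(ProductSet({7}, {6}), ProductSet(Interval(-2/43, 7), Interval.open(6/5, 6)))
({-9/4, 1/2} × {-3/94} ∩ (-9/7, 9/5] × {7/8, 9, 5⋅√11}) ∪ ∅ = ∅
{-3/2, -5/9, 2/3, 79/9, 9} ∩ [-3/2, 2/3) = {-3/2, -5/9}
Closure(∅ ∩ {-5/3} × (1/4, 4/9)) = ∅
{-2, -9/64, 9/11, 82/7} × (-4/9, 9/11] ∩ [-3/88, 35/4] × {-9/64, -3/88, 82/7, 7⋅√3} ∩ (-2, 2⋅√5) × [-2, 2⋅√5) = {9/11} × {-9/64, -3/88}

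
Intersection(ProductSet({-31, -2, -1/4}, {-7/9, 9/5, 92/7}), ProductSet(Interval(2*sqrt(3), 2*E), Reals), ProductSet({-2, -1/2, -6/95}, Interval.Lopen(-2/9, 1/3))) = EmptySet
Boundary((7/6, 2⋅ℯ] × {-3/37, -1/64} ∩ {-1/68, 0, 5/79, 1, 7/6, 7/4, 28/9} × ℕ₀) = ∅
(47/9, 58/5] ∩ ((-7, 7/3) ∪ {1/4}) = ∅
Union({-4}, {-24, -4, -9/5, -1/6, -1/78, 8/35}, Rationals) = Rationals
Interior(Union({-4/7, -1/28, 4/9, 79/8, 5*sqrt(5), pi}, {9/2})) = EmptySet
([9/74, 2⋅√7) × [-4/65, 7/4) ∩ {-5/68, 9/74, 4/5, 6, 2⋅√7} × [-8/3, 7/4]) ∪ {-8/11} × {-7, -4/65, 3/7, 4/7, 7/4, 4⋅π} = ({9/74, 4/5} × [-4/65, 7/4)) ∪ ({-8/11} × {-7, -4/65, 3/7, 4/7, 7/4, 4⋅π})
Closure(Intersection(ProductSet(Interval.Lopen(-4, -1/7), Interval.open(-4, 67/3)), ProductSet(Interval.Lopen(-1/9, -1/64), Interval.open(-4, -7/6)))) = EmptySet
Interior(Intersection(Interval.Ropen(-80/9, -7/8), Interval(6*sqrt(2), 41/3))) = EmptySet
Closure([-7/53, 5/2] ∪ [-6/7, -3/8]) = [-6/7, -3/8] ∪ [-7/53, 5/2]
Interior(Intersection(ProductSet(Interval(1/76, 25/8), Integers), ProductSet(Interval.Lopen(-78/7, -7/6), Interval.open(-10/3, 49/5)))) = EmptySet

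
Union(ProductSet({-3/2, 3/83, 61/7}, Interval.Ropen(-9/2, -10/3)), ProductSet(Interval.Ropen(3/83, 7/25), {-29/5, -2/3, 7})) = Union(ProductSet({-3/2, 3/83, 61/7}, Interval.Ropen(-9/2, -10/3)), ProductSet(Interval.Ropen(3/83, 7/25), {-29/5, -2/3, 7}))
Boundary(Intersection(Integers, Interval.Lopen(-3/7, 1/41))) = Range(0, 1, 1)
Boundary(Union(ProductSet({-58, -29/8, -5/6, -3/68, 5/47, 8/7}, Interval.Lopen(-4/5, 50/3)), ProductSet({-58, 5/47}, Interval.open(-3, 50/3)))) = Union(ProductSet({-58, 5/47}, Interval(-3, 50/3)), ProductSet({-58, -29/8, -5/6, -3/68, 5/47, 8/7}, Interval(-4/5, 50/3)))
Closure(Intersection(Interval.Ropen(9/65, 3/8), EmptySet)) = EmptySet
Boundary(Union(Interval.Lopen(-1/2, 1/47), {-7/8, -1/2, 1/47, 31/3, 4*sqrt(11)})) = {-7/8, -1/2, 1/47, 31/3, 4*sqrt(11)}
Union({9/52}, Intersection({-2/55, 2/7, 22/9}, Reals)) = {-2/55, 9/52, 2/7, 22/9}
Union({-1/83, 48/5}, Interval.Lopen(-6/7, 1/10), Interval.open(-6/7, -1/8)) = Union({48/5}, Interval.Lopen(-6/7, 1/10))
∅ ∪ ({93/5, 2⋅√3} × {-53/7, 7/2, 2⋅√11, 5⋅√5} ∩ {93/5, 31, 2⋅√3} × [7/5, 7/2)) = ∅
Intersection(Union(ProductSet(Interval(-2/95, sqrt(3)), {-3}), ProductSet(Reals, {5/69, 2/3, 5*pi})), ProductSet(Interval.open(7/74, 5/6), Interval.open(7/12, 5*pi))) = ProductSet(Interval.open(7/74, 5/6), {2/3})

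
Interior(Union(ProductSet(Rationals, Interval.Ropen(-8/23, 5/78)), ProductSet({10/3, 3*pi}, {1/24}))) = EmptySet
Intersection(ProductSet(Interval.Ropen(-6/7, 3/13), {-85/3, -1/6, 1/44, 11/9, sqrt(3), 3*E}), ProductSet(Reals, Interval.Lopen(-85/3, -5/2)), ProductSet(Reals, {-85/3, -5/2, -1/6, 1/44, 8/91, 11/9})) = EmptySet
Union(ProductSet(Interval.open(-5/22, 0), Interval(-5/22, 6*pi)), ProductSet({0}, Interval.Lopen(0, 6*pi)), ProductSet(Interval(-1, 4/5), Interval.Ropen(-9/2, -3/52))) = Union(ProductSet({0}, Interval.Lopen(0, 6*pi)), ProductSet(Interval(-1, 4/5), Interval.Ropen(-9/2, -3/52)), ProductSet(Interval.open(-5/22, 0), Interval(-5/22, 6*pi)))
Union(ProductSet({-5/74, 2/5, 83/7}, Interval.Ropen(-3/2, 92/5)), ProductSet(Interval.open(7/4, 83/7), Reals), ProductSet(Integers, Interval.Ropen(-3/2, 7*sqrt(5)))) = Union(ProductSet({-5/74, 2/5, 83/7}, Interval.Ropen(-3/2, 92/5)), ProductSet(Integers, Interval.Ropen(-3/2, 7*sqrt(5))), ProductSet(Interval.open(7/4, 83/7), Reals))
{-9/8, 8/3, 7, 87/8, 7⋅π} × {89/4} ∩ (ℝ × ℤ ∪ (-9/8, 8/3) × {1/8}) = ∅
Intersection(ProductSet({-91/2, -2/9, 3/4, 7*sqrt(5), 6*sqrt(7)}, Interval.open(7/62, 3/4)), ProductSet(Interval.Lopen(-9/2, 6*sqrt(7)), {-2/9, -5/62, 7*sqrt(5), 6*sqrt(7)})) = EmptySet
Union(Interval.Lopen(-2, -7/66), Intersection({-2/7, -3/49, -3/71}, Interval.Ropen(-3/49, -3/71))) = Union({-3/49}, Interval.Lopen(-2, -7/66))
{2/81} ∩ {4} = ∅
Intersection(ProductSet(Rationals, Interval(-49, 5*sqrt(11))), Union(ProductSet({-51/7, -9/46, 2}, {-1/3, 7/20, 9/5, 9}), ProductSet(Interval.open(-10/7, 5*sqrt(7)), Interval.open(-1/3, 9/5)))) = Union(ProductSet({-51/7, -9/46, 2}, {-1/3, 7/20, 9/5, 9}), ProductSet(Intersection(Interval.open(-10/7, 5*sqrt(7)), Rationals), Interval.open(-1/3, 9/5)))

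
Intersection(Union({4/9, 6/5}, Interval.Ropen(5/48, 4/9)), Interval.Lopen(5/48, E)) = Union({6/5}, Interval.Lopen(5/48, 4/9))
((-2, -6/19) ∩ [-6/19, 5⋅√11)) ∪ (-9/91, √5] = (-9/91, √5]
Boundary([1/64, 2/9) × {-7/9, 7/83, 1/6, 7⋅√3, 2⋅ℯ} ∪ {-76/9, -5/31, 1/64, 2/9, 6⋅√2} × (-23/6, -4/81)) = ({-76/9, -5/31, 1/64, 2/9, 6⋅√2} × [-23/6, -4/81]) ∪ ([1/64, 2/9] × {-7/9, 7/83, 1/6, 7⋅√3, 2⋅ℯ})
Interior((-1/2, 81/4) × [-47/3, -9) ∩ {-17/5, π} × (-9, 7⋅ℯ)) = ∅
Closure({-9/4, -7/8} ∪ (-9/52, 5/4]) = {-9/4, -7/8} ∪ [-9/52, 5/4]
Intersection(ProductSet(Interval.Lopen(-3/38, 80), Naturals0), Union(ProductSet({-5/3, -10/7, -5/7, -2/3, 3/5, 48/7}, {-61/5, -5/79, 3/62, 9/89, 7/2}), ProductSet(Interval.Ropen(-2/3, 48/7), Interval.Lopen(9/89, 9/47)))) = EmptySet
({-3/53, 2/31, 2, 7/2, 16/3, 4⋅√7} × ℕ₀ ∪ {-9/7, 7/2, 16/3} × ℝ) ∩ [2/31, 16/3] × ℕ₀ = {2/31, 2, 7/2, 16/3} × ℕ₀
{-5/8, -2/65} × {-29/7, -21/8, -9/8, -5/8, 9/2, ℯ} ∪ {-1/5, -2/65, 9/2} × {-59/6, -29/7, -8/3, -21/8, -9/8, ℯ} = ({-5/8, -2/65} × {-29/7, -21/8, -9/8, -5/8, 9/2, ℯ}) ∪ ({-1/5, -2/65, 9/2} × {-59/6, -29/7, -8/3, -21/8, -9/8, ℯ})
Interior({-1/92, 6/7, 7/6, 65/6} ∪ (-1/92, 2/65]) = (-1/92, 2/65)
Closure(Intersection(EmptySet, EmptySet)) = EmptySet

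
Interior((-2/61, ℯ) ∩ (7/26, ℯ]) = (7/26, ℯ)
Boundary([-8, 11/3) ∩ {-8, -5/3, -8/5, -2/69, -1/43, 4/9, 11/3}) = {-8, -5/3, -8/5, -2/69, -1/43, 4/9}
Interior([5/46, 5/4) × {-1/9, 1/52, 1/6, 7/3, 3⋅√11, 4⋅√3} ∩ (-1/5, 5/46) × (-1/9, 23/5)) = ∅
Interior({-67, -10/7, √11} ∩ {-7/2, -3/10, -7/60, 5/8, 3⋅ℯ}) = ∅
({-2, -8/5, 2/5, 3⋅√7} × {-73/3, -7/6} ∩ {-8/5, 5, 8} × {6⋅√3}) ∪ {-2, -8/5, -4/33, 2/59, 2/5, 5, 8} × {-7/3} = {-2, -8/5, -4/33, 2/59, 2/5, 5, 8} × {-7/3}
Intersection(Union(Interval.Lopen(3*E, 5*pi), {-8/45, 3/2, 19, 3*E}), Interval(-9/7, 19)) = Union({-8/45, 3/2, 19}, Interval(3*E, 5*pi))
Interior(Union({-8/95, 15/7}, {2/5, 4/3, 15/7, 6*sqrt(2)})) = EmptySet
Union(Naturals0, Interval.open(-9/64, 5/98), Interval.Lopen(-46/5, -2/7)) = Union(Interval.Lopen(-46/5, -2/7), Interval.open(-9/64, 5/98), Naturals0)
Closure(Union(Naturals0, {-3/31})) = Union({-3/31}, Naturals0)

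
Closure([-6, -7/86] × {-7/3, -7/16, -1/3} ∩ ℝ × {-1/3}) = [-6, -7/86] × {-1/3}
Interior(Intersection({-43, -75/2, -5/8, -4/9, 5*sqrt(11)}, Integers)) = EmptySet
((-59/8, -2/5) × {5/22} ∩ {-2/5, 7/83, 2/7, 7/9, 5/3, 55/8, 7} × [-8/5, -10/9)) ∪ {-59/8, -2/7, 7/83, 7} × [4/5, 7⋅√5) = {-59/8, -2/7, 7/83, 7} × [4/5, 7⋅√5)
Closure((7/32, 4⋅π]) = [7/32, 4⋅π]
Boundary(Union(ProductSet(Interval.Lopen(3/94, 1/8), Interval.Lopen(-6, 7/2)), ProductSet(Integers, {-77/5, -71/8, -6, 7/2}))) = Union(ProductSet({3/94, 1/8}, Interval(-6, 7/2)), ProductSet(Integers, {-77/5, -71/8, -6, 7/2}), ProductSet(Interval(3/94, 1/8), {-6, 7/2}))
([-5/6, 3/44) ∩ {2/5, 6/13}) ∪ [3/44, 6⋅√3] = [3/44, 6⋅√3]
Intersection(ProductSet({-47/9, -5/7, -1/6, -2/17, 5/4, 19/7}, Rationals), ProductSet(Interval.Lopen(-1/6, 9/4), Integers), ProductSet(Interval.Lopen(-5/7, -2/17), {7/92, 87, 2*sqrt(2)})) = ProductSet({-2/17}, {87})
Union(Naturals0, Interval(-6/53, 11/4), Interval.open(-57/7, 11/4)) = Union(Interval.Lopen(-57/7, 11/4), Naturals0)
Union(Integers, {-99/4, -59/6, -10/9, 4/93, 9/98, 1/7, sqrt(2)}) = Union({-99/4, -59/6, -10/9, 4/93, 9/98, 1/7, sqrt(2)}, Integers)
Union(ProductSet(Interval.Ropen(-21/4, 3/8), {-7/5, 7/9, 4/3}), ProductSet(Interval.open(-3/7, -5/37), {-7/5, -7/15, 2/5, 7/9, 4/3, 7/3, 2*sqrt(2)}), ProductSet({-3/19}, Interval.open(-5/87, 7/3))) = Union(ProductSet({-3/19}, Interval.open(-5/87, 7/3)), ProductSet(Interval.Ropen(-21/4, 3/8), {-7/5, 7/9, 4/3}), ProductSet(Interval.open(-3/7, -5/37), {-7/5, -7/15, 2/5, 7/9, 4/3, 7/3, 2*sqrt(2)}))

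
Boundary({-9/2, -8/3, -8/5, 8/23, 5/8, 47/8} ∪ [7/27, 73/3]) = {-9/2, -8/3, -8/5, 7/27, 73/3}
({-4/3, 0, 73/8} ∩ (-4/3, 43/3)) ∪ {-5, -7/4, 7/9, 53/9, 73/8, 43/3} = {-5, -7/4, 0, 7/9, 53/9, 73/8, 43/3}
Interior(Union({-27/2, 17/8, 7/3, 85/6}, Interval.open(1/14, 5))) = Interval.open(1/14, 5)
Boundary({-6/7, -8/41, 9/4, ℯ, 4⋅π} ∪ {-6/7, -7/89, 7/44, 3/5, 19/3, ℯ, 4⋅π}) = {-6/7, -8/41, -7/89, 7/44, 3/5, 9/4, 19/3, ℯ, 4⋅π}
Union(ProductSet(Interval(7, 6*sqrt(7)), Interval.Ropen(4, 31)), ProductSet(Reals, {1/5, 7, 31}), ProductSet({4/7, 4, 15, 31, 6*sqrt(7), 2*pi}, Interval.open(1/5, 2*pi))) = Union(ProductSet({4/7, 4, 15, 31, 6*sqrt(7), 2*pi}, Interval.open(1/5, 2*pi)), ProductSet(Interval(7, 6*sqrt(7)), Interval.Ropen(4, 31)), ProductSet(Reals, {1/5, 7, 31}))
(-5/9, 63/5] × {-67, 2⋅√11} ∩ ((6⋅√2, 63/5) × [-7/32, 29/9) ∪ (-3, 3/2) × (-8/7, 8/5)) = ∅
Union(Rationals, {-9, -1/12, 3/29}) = Rationals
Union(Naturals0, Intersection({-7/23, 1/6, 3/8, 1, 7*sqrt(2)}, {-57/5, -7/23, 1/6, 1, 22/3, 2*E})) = Union({-7/23, 1/6}, Naturals0)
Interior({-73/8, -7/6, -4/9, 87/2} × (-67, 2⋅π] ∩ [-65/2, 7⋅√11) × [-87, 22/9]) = ∅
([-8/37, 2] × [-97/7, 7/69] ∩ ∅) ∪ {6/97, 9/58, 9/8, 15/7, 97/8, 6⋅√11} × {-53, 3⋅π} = {6/97, 9/58, 9/8, 15/7, 97/8, 6⋅√11} × {-53, 3⋅π}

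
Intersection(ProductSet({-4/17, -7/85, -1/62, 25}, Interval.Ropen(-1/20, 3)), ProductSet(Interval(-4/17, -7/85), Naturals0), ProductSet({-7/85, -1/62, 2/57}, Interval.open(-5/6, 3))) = ProductSet({-7/85}, Range(0, 3, 1))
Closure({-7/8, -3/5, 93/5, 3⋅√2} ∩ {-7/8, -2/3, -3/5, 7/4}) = {-7/8, -3/5}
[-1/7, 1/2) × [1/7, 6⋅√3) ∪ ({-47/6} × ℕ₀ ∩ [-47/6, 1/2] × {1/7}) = [-1/7, 1/2) × [1/7, 6⋅√3)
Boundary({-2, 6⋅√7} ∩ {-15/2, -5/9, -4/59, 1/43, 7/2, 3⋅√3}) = ∅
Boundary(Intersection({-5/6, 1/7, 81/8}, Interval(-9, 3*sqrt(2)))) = {-5/6, 1/7}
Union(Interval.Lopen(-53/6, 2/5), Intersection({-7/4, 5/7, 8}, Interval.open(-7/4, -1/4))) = Interval.Lopen(-53/6, 2/5)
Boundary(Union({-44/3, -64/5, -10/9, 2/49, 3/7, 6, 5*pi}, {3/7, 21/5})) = {-44/3, -64/5, -10/9, 2/49, 3/7, 21/5, 6, 5*pi}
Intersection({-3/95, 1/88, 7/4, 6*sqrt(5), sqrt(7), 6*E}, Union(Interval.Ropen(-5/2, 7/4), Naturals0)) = {-3/95, 1/88}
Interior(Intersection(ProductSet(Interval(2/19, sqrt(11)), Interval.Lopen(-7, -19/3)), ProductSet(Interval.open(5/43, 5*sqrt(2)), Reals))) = ProductSet(Interval.open(5/43, sqrt(11)), Interval.open(-7, -19/3))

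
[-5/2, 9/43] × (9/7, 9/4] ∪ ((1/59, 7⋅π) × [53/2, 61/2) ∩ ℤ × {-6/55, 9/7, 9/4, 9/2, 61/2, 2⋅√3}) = [-5/2, 9/43] × (9/7, 9/4]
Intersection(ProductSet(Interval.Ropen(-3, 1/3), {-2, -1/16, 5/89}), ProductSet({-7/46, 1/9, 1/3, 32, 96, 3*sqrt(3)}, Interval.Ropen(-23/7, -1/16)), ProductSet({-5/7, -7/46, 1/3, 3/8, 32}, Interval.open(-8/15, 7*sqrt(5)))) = EmptySet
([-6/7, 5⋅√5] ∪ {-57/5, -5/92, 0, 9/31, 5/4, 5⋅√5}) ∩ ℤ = {0, 1, …, 11}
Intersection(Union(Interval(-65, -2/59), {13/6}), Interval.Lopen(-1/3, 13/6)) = Union({13/6}, Interval.Lopen(-1/3, -2/59))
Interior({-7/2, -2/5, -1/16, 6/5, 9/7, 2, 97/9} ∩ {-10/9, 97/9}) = ∅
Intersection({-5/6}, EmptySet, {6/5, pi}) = EmptySet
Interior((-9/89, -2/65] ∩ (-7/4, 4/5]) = (-9/89, -2/65)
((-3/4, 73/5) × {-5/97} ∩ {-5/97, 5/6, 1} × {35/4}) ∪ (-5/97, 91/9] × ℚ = (-5/97, 91/9] × ℚ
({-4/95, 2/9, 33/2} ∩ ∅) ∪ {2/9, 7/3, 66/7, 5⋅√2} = {2/9, 7/3, 66/7, 5⋅√2}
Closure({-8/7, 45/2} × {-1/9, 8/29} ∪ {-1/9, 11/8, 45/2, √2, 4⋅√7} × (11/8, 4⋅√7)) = ({-8/7, 45/2} × {-1/9, 8/29}) ∪ ({-1/9, 11/8, 45/2, √2, 4⋅√7} × [11/8, 4⋅√7])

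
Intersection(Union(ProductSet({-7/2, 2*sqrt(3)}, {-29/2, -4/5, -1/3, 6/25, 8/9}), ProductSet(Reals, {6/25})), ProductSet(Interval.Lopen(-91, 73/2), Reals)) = Union(ProductSet({-7/2, 2*sqrt(3)}, {-29/2, -4/5, -1/3, 6/25, 8/9}), ProductSet(Interval.Lopen(-91, 73/2), {6/25}))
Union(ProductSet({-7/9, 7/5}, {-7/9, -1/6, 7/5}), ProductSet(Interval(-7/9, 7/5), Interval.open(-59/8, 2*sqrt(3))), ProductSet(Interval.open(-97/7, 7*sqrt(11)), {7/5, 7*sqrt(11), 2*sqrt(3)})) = Union(ProductSet(Interval.open(-97/7, 7*sqrt(11)), {7/5, 7*sqrt(11), 2*sqrt(3)}), ProductSet(Interval(-7/9, 7/5), Interval.open(-59/8, 2*sqrt(3))))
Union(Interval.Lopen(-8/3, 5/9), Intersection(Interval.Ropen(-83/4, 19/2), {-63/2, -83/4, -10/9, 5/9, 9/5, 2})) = Union({-83/4, 9/5, 2}, Interval.Lopen(-8/3, 5/9))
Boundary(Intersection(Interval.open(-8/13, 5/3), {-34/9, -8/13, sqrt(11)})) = EmptySet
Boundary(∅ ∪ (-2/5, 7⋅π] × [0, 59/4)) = ({-2/5, 7⋅π} × [0, 59/4]) ∪ ([-2/5, 7⋅π] × {0, 59/4})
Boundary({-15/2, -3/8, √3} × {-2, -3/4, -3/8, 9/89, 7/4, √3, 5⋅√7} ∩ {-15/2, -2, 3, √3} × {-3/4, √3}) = {-15/2, √3} × {-3/4, √3}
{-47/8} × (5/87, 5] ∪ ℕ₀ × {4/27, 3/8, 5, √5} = ({-47/8} × (5/87, 5]) ∪ (ℕ₀ × {4/27, 3/8, 5, √5})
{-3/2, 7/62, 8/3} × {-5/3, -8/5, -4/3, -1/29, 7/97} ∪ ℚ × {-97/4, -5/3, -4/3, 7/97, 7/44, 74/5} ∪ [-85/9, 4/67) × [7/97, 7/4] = (ℚ × {-97/4, -5/3, -4/3, 7/97, 7/44, 74/5}) ∪ ({-3/2, 7/62, 8/3} × {-5/3, -8/5, -4/3, -1/29, 7/97}) ∪ ([-85/9, 4/67) × [7/97, 7/4])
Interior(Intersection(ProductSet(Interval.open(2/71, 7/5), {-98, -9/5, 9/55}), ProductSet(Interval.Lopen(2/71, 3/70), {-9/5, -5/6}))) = EmptySet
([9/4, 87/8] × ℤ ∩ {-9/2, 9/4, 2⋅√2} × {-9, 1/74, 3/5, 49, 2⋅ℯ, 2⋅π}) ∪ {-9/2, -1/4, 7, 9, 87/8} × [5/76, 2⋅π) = ({9/4, 2⋅√2} × {-9, 49}) ∪ ({-9/2, -1/4, 7, 9, 87/8} × [5/76, 2⋅π))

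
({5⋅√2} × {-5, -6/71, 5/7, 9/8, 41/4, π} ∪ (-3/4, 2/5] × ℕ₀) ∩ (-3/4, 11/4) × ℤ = (-3/4, 2/5] × ℕ₀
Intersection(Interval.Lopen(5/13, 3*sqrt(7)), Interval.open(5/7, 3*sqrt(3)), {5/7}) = EmptySet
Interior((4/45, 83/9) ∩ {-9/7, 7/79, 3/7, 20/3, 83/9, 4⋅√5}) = ∅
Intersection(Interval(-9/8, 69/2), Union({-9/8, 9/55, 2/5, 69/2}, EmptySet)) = {-9/8, 9/55, 2/5, 69/2}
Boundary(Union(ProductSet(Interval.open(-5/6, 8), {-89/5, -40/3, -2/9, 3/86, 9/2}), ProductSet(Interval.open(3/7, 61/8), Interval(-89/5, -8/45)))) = Union(ProductSet({3/7, 61/8}, Interval(-89/5, -8/45)), ProductSet(Interval(-5/6, 8), {-89/5, 3/86, 9/2}), ProductSet(Interval(3/7, 61/8), {-89/5, -8/45}), ProductSet(Union(Interval(-5/6, 3/7), Interval(61/8, 8)), {-89/5, -40/3, -2/9, 3/86, 9/2}))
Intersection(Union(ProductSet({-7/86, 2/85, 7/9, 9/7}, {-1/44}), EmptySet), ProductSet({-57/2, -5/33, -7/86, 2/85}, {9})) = EmptySet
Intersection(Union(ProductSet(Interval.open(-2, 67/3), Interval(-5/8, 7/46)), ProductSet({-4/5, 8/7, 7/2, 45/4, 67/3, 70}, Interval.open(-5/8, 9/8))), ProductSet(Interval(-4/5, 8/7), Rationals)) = Union(ProductSet({-4/5, 8/7}, Intersection(Interval.open(-5/8, 9/8), Rationals)), ProductSet(Interval(-4/5, 8/7), Intersection(Interval(-5/8, 7/46), Rationals)))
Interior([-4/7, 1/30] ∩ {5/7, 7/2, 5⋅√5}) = ∅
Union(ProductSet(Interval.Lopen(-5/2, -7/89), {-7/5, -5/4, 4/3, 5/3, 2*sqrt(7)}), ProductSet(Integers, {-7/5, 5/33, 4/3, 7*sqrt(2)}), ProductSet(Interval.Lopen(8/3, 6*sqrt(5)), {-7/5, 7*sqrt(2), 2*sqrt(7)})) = Union(ProductSet(Integers, {-7/5, 5/33, 4/3, 7*sqrt(2)}), ProductSet(Interval.Lopen(-5/2, -7/89), {-7/5, -5/4, 4/3, 5/3, 2*sqrt(7)}), ProductSet(Interval.Lopen(8/3, 6*sqrt(5)), {-7/5, 7*sqrt(2), 2*sqrt(7)}))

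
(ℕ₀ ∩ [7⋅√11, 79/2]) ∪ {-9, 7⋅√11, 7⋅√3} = {-9, 7⋅√11, 7⋅√3} ∪ {24, 25, …, 39}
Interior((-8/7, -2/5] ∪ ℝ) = (-∞, ∞)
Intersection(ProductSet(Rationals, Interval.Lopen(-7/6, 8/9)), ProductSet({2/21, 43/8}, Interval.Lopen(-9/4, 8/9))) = ProductSet({2/21, 43/8}, Interval.Lopen(-7/6, 8/9))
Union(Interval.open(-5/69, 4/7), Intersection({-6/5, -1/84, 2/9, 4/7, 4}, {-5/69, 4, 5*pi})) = Union({4}, Interval.open(-5/69, 4/7))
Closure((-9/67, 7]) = [-9/67, 7]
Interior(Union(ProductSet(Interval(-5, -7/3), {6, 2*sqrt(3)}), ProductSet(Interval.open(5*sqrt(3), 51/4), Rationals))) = EmptySet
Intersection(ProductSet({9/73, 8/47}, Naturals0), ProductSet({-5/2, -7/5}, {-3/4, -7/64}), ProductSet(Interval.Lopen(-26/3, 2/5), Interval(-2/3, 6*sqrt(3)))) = EmptySet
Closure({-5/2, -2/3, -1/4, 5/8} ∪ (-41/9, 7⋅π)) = [-41/9, 7⋅π]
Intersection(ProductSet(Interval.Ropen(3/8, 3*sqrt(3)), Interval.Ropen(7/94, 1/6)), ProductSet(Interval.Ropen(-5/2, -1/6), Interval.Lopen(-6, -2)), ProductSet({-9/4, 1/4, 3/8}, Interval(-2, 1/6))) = EmptySet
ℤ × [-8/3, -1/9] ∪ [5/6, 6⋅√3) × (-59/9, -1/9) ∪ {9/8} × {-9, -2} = ({9/8} × {-9, -2}) ∪ (ℤ × [-8/3, -1/9]) ∪ ([5/6, 6⋅√3) × (-59/9, -1/9))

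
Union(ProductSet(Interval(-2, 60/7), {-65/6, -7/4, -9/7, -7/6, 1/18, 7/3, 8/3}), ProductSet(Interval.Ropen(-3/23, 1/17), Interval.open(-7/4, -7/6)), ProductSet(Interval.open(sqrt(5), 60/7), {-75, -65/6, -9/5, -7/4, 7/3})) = Union(ProductSet(Interval(-2, 60/7), {-65/6, -7/4, -9/7, -7/6, 1/18, 7/3, 8/3}), ProductSet(Interval.Ropen(-3/23, 1/17), Interval.open(-7/4, -7/6)), ProductSet(Interval.open(sqrt(5), 60/7), {-75, -65/6, -9/5, -7/4, 7/3}))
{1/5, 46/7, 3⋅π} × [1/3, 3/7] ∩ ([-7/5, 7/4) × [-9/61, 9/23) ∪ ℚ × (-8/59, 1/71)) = {1/5} × [1/3, 9/23)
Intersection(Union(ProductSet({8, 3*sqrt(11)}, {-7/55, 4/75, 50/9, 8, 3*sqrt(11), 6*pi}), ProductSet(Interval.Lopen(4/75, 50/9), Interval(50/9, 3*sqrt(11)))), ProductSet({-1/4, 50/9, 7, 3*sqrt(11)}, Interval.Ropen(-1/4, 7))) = Union(ProductSet({50/9}, Interval.Ropen(50/9, 7)), ProductSet({3*sqrt(11)}, {-7/55, 4/75, 50/9}))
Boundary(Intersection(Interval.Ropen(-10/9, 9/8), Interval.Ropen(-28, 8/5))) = {-10/9, 9/8}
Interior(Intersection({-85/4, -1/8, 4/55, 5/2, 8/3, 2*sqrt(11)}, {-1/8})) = EmptySet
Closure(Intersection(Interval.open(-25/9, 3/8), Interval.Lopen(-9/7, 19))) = Interval(-9/7, 3/8)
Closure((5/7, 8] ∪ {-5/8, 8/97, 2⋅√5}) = {-5/8, 8/97} ∪ [5/7, 8]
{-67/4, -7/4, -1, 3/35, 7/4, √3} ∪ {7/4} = {-67/4, -7/4, -1, 3/35, 7/4, √3}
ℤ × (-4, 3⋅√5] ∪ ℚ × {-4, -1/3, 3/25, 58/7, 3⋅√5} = (ℤ × (-4, 3⋅√5]) ∪ (ℚ × {-4, -1/3, 3/25, 58/7, 3⋅√5})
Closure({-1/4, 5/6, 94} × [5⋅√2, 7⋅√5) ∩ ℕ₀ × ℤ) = {94} × {8, 9, …, 15}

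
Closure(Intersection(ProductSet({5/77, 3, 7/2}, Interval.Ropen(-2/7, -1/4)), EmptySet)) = EmptySet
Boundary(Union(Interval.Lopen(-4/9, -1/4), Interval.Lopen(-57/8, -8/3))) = {-57/8, -8/3, -4/9, -1/4}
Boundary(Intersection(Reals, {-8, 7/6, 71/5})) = {-8, 7/6, 71/5}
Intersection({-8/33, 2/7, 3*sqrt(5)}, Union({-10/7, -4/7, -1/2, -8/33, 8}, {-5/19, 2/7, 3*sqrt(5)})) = {-8/33, 2/7, 3*sqrt(5)}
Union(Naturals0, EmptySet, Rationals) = Rationals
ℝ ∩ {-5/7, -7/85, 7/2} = {-5/7, -7/85, 7/2}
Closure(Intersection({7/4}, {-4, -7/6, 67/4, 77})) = EmptySet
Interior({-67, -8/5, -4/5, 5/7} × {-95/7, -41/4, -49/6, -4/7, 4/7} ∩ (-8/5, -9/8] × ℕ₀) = ∅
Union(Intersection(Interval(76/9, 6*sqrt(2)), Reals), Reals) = Interval(-oo, oo)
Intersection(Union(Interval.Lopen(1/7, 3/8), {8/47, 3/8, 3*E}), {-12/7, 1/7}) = EmptySet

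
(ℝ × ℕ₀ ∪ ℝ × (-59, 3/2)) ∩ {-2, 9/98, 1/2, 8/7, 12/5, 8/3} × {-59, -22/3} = {-2, 9/98, 1/2, 8/7, 12/5, 8/3} × {-22/3}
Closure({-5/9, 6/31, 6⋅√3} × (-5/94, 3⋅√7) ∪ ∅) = {-5/9, 6/31, 6⋅√3} × [-5/94, 3⋅√7]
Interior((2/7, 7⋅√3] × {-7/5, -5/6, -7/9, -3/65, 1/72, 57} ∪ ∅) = ∅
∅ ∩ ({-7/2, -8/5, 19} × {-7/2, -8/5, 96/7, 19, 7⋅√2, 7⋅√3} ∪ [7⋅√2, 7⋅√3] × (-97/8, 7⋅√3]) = ∅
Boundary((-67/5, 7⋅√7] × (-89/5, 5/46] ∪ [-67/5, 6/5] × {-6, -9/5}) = ({-67/5, 7⋅√7} × [-89/5, 5/46]) ∪ ([-67/5, 7⋅√7] × {-89/5, 5/46})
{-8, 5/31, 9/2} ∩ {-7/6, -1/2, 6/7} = ∅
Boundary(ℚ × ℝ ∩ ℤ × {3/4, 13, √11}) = ℤ × {3/4, 13, √11}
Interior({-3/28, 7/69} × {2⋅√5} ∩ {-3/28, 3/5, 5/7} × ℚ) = ∅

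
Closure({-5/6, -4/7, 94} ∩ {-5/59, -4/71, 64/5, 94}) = {94}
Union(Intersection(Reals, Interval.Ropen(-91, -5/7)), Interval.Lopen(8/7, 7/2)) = Union(Interval.Ropen(-91, -5/7), Interval.Lopen(8/7, 7/2))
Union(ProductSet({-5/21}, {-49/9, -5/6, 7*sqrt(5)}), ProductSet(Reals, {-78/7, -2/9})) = Union(ProductSet({-5/21}, {-49/9, -5/6, 7*sqrt(5)}), ProductSet(Reals, {-78/7, -2/9}))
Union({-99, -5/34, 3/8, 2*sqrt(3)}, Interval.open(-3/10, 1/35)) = Union({-99, 3/8, 2*sqrt(3)}, Interval.open(-3/10, 1/35))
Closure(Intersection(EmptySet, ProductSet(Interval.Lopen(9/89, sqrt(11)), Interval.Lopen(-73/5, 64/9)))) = EmptySet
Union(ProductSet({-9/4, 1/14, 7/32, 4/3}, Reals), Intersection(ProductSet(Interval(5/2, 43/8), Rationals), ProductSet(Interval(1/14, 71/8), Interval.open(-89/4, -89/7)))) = Union(ProductSet({-9/4, 1/14, 7/32, 4/3}, Reals), ProductSet(Interval(5/2, 43/8), Intersection(Interval.open(-89/4, -89/7), Rationals)))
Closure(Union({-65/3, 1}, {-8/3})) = {-65/3, -8/3, 1}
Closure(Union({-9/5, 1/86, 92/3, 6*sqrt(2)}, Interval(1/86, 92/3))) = Union({-9/5}, Interval(1/86, 92/3))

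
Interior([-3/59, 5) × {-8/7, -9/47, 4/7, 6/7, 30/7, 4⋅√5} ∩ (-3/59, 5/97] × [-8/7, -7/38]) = ∅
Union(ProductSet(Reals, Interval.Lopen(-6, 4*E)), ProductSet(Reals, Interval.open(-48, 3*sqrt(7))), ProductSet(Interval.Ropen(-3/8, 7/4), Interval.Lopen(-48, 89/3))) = Union(ProductSet(Interval.Ropen(-3/8, 7/4), Interval.Lopen(-48, 89/3)), ProductSet(Reals, Interval.Lopen(-48, 4*E)))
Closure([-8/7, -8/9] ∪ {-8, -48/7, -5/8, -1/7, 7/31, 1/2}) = {-8, -48/7, -5/8, -1/7, 7/31, 1/2} ∪ [-8/7, -8/9]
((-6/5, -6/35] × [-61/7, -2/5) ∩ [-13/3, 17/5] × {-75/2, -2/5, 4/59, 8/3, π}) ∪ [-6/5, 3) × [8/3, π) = [-6/5, 3) × [8/3, π)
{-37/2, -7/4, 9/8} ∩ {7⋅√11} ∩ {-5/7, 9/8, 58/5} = ∅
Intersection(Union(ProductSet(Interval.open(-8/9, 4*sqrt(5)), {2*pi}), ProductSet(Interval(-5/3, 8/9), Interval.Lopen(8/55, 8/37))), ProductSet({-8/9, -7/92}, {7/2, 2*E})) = EmptySet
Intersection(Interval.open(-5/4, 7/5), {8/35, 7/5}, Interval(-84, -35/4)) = EmptySet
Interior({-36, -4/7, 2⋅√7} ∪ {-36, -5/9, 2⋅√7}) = ∅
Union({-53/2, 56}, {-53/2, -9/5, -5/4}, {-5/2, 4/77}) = {-53/2, -5/2, -9/5, -5/4, 4/77, 56}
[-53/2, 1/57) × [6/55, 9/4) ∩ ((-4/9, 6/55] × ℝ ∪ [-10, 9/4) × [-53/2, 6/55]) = ([-10, 1/57) × {6/55}) ∪ ((-4/9, 1/57) × [6/55, 9/4))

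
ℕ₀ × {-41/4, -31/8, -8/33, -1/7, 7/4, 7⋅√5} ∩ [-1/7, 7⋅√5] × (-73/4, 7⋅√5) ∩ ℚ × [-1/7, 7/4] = {0, 1, …, 15} × {-1/7, 7/4}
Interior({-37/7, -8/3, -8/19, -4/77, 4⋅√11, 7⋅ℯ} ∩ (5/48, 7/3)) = ∅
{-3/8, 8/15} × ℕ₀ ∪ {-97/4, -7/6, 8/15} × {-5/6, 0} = ({-3/8, 8/15} × ℕ₀) ∪ ({-97/4, -7/6, 8/15} × {-5/6, 0})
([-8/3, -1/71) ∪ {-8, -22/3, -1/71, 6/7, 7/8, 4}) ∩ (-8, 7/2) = {-22/3, 6/7, 7/8} ∪ [-8/3, -1/71]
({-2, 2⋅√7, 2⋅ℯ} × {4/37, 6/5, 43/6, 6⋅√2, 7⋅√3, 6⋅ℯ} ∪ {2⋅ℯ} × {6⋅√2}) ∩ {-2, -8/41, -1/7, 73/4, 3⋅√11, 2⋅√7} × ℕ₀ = ∅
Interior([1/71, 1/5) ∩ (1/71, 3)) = (1/71, 1/5)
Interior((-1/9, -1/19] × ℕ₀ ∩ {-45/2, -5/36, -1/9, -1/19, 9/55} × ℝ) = ∅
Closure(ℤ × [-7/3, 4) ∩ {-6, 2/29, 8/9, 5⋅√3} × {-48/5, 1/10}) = {-6} × {1/10}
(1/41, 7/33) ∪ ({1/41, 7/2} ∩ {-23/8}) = (1/41, 7/33)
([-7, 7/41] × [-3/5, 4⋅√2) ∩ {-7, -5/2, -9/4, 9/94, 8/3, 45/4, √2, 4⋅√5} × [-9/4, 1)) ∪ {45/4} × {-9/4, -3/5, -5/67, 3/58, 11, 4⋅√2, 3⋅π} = ({-7, -5/2, -9/4, 9/94} × [-3/5, 1)) ∪ ({45/4} × {-9/4, -3/5, -5/67, 3/58, 11, 4⋅√2, 3⋅π})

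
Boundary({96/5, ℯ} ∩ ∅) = ∅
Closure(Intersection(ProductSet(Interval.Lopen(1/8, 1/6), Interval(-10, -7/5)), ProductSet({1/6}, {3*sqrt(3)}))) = EmptySet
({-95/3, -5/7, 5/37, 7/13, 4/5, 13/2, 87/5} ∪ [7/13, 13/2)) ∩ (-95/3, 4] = {-5/7, 5/37} ∪ [7/13, 4]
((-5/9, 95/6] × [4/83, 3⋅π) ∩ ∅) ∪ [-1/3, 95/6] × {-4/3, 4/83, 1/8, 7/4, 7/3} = [-1/3, 95/6] × {-4/3, 4/83, 1/8, 7/4, 7/3}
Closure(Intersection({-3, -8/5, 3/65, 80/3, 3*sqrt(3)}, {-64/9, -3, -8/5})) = {-3, -8/5}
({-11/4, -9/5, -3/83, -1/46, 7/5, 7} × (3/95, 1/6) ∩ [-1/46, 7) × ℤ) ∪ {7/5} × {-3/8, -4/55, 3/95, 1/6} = {7/5} × {-3/8, -4/55, 3/95, 1/6}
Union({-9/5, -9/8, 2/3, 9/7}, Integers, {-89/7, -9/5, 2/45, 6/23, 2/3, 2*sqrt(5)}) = Union({-89/7, -9/5, -9/8, 2/45, 6/23, 2/3, 9/7, 2*sqrt(5)}, Integers)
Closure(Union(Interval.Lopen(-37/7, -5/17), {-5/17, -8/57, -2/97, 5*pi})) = Union({-8/57, -2/97, 5*pi}, Interval(-37/7, -5/17))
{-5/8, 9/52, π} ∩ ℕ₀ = ∅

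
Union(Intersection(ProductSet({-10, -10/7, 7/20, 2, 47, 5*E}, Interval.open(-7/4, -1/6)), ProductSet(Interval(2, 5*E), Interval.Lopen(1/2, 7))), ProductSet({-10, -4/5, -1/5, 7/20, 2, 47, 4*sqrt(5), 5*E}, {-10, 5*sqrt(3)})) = ProductSet({-10, -4/5, -1/5, 7/20, 2, 47, 4*sqrt(5), 5*E}, {-10, 5*sqrt(3)})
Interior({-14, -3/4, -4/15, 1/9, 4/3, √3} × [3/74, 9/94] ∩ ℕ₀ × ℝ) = ∅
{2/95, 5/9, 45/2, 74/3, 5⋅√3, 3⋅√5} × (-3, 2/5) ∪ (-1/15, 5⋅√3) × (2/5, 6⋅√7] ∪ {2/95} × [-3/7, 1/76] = ((-1/15, 5⋅√3) × (2/5, 6⋅√7]) ∪ ({2/95, 5/9, 45/2, 74/3, 5⋅√3, 3⋅√5} × (-3, 2/5))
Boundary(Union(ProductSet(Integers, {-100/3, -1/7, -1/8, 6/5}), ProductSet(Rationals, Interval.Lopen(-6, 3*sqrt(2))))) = Union(ProductSet(Integers, {-100/3, -1/7, -1/8, 6/5}), ProductSet(Reals, Interval(-6, 3*sqrt(2))))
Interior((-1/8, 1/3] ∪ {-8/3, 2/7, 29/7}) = (-1/8, 1/3)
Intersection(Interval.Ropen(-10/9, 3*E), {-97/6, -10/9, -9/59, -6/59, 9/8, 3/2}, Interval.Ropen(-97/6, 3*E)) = {-10/9, -9/59, -6/59, 9/8, 3/2}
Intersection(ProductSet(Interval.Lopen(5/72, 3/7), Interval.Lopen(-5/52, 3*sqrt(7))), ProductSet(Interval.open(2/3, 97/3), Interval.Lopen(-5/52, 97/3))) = EmptySet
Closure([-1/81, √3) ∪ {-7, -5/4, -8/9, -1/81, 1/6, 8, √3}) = {-7, -5/4, -8/9, 8} ∪ [-1/81, √3]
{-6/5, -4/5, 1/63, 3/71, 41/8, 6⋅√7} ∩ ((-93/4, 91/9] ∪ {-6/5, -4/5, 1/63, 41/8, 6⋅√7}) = {-6/5, -4/5, 1/63, 3/71, 41/8, 6⋅√7}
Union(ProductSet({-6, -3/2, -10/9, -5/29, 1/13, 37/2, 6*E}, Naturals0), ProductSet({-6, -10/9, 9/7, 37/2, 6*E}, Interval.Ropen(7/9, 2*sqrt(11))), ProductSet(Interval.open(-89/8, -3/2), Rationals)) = Union(ProductSet({-6, -10/9, 9/7, 37/2, 6*E}, Interval.Ropen(7/9, 2*sqrt(11))), ProductSet({-6, -3/2, -10/9, -5/29, 1/13, 37/2, 6*E}, Naturals0), ProductSet(Interval.open(-89/8, -3/2), Rationals))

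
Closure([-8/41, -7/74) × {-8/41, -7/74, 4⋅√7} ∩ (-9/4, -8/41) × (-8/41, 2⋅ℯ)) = ∅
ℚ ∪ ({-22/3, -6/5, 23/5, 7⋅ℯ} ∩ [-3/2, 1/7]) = ℚ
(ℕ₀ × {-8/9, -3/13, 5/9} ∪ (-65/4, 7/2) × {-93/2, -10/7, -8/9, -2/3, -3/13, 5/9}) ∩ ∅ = ∅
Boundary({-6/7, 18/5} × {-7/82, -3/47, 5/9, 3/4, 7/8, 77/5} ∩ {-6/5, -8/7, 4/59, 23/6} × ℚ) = ∅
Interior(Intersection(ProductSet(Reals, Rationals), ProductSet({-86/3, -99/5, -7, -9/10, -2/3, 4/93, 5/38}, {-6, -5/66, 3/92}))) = EmptySet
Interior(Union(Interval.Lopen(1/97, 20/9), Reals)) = Interval(-oo, oo)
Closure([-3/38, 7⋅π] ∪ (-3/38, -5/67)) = [-3/38, 7⋅π]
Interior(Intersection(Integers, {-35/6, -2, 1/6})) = EmptySet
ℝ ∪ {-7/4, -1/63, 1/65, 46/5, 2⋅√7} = ℝ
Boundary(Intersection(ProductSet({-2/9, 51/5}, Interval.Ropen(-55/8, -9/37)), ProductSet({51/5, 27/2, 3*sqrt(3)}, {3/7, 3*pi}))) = EmptySet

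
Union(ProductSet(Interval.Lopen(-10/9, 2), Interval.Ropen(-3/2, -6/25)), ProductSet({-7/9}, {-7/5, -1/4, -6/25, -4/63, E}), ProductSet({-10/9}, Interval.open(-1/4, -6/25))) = Union(ProductSet({-10/9}, Interval.open(-1/4, -6/25)), ProductSet({-7/9}, {-7/5, -1/4, -6/25, -4/63, E}), ProductSet(Interval.Lopen(-10/9, 2), Interval.Ropen(-3/2, -6/25)))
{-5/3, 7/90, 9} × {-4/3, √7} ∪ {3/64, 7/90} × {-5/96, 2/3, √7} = ({3/64, 7/90} × {-5/96, 2/3, √7}) ∪ ({-5/3, 7/90, 9} × {-4/3, √7})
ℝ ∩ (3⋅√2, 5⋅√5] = (3⋅√2, 5⋅√5]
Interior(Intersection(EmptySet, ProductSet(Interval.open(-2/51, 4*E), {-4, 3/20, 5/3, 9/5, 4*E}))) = EmptySet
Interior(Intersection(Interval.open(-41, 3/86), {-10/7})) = EmptySet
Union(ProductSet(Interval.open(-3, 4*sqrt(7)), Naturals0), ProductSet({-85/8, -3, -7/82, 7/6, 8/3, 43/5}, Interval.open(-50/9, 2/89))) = Union(ProductSet({-85/8, -3, -7/82, 7/6, 8/3, 43/5}, Interval.open(-50/9, 2/89)), ProductSet(Interval.open(-3, 4*sqrt(7)), Naturals0))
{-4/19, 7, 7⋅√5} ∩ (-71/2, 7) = {-4/19}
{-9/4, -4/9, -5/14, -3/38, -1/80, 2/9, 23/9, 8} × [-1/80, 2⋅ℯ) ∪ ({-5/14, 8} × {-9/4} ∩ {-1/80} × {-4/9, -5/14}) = {-9/4, -4/9, -5/14, -3/38, -1/80, 2/9, 23/9, 8} × [-1/80, 2⋅ℯ)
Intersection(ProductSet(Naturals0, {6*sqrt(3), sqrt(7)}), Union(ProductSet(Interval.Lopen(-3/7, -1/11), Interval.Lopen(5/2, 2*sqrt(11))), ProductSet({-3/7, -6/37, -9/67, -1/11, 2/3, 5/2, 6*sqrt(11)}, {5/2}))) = EmptySet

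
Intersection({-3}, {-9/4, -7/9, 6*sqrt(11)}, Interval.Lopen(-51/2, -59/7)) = EmptySet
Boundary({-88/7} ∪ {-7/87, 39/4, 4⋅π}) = {-88/7, -7/87, 39/4, 4⋅π}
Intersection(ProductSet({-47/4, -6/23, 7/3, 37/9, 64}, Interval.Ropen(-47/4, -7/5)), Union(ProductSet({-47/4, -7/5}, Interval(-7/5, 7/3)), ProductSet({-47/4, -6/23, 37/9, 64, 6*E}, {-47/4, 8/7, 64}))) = ProductSet({-47/4, -6/23, 37/9, 64}, {-47/4})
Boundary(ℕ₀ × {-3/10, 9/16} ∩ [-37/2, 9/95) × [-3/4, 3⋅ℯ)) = {0} × {-3/10, 9/16}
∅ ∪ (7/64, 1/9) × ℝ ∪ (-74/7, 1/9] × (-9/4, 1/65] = ((7/64, 1/9) × ℝ) ∪ ((-74/7, 1/9] × (-9/4, 1/65])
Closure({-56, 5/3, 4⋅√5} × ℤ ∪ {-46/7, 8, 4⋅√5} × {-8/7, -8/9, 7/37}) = ({-56, 5/3, 4⋅√5} × ℤ) ∪ ({-46/7, 8, 4⋅√5} × {-8/7, -8/9, 7/37})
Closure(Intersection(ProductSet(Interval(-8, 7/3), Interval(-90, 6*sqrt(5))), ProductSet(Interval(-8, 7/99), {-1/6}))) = ProductSet(Interval(-8, 7/99), {-1/6})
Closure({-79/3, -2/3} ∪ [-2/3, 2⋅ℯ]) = {-79/3} ∪ [-2/3, 2⋅ℯ]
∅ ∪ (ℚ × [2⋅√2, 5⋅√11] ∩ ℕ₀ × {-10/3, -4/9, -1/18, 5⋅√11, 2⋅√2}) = ℕ₀ × {5⋅√11, 2⋅√2}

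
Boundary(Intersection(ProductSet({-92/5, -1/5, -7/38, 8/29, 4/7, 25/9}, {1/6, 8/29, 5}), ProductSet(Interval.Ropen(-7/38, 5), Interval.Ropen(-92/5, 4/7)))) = ProductSet({-7/38, 8/29, 4/7, 25/9}, {1/6, 8/29})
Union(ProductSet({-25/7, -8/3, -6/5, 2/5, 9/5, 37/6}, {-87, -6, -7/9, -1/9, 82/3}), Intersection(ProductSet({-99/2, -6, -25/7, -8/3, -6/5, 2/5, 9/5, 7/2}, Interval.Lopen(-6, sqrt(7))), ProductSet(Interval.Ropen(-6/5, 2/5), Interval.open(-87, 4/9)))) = Union(ProductSet({-6/5}, Interval.open(-6, 4/9)), ProductSet({-25/7, -8/3, -6/5, 2/5, 9/5, 37/6}, {-87, -6, -7/9, -1/9, 82/3}))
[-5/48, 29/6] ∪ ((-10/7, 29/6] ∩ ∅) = [-5/48, 29/6]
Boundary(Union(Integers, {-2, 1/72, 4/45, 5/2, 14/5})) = Union({1/72, 4/45, 5/2, 14/5}, Integers)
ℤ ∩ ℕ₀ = ℕ₀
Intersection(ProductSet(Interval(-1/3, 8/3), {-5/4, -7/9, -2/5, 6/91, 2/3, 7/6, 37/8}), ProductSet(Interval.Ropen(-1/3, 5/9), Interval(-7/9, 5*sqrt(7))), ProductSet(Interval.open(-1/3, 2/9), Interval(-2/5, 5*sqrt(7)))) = ProductSet(Interval.open(-1/3, 2/9), {-2/5, 6/91, 2/3, 7/6, 37/8})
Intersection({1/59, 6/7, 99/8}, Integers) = EmptySet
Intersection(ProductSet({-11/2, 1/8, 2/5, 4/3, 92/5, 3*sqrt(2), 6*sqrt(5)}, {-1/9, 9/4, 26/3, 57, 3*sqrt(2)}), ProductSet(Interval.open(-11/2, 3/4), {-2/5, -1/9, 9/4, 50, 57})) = ProductSet({1/8, 2/5}, {-1/9, 9/4, 57})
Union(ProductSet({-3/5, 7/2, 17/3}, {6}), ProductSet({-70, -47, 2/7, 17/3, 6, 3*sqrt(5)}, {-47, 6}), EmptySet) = Union(ProductSet({-3/5, 7/2, 17/3}, {6}), ProductSet({-70, -47, 2/7, 17/3, 6, 3*sqrt(5)}, {-47, 6}))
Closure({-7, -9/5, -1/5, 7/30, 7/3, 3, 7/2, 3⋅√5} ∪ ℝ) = ℝ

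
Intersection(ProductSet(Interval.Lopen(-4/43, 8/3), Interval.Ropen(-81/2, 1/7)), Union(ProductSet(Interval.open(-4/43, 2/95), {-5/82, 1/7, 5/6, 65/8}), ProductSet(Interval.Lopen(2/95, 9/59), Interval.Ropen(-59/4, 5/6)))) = Union(ProductSet(Interval.open(-4/43, 2/95), {-5/82}), ProductSet(Interval.Lopen(2/95, 9/59), Interval.Ropen(-59/4, 1/7)))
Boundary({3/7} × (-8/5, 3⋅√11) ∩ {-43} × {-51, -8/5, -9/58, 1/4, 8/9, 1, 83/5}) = ∅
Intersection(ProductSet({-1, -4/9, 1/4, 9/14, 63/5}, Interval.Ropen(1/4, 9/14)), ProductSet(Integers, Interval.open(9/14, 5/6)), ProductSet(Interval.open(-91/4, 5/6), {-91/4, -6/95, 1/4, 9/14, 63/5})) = EmptySet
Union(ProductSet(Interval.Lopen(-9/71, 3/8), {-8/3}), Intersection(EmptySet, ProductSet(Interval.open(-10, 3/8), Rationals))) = ProductSet(Interval.Lopen(-9/71, 3/8), {-8/3})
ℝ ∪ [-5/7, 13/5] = (-∞, ∞)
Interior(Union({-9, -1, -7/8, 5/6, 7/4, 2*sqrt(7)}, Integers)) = EmptySet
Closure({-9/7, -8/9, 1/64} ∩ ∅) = ∅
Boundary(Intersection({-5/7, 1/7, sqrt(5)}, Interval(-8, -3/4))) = EmptySet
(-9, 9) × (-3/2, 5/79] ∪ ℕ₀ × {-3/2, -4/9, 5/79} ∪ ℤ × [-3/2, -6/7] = (ℕ₀ × {-3/2, -4/9, 5/79}) ∪ (ℤ × [-3/2, -6/7]) ∪ ((-9, 9) × (-3/2, 5/79])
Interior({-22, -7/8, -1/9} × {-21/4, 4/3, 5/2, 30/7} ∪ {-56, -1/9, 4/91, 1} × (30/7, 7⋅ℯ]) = ∅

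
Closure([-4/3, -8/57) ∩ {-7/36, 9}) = {-7/36}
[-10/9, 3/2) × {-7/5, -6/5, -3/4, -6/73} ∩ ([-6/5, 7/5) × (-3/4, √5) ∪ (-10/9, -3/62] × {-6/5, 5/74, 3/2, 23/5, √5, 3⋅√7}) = ((-10/9, -3/62] × {-6/5}) ∪ ([-10/9, 7/5) × {-6/73})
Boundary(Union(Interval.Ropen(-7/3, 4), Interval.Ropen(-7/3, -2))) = {-7/3, 4}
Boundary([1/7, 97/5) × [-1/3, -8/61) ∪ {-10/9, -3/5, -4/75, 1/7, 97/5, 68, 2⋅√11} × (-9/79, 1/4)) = ({1/7, 97/5} × [-1/3, -8/61]) ∪ ([1/7, 97/5] × {-1/3, -8/61}) ∪ ({-10/9, -3/5, -4/75, 1/7, 97/5, 68, 2⋅√11} × [-9/79, 1/4])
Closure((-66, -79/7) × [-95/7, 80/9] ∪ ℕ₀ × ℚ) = (ℕ₀ \ (-66, -79/7) × ℝ) ∪ ([-66, -79/7] × [-95/7, 80/9]) ∪ (ℕ₀ × (ℚ ∪ (-∞, -95/7] ∪ [80/9, ∞)))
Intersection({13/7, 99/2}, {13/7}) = {13/7}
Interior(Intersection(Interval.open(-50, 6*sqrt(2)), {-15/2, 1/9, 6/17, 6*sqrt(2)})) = EmptySet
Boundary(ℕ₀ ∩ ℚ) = ℕ₀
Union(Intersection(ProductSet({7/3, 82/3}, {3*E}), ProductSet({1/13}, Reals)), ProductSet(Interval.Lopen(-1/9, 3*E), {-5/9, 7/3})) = ProductSet(Interval.Lopen(-1/9, 3*E), {-5/9, 7/3})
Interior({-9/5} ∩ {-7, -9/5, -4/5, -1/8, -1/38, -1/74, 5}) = ∅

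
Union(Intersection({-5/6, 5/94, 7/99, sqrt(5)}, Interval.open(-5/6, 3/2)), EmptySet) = {5/94, 7/99}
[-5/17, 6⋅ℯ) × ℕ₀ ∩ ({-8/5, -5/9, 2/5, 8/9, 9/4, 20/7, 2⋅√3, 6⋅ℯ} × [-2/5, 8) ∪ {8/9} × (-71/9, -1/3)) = {2/5, 8/9, 9/4, 20/7, 2⋅√3} × {0, 1, …, 7}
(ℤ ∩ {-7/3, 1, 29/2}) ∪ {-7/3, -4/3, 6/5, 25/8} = {-7/3, -4/3, 1, 6/5, 25/8}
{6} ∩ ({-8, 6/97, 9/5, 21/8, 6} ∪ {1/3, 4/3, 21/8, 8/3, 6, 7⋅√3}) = {6}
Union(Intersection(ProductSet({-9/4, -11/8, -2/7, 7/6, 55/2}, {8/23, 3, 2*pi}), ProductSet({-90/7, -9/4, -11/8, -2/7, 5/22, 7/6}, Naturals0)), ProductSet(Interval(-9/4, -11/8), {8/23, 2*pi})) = Union(ProductSet({-9/4, -11/8, -2/7, 7/6}, {3}), ProductSet(Interval(-9/4, -11/8), {8/23, 2*pi}))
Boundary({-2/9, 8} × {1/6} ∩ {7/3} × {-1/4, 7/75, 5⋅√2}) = ∅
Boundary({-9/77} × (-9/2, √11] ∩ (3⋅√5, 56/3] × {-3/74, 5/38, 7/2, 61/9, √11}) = ∅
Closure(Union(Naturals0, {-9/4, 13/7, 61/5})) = Union({-9/4, 13/7, 61/5}, Naturals0)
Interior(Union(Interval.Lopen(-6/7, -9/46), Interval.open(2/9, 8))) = Union(Interval.open(-6/7, -9/46), Interval.open(2/9, 8))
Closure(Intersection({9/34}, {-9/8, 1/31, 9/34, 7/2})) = {9/34}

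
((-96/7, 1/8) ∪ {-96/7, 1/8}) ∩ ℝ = [-96/7, 1/8]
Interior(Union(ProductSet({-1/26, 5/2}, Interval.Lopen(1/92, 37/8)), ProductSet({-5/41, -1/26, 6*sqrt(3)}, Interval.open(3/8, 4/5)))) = EmptySet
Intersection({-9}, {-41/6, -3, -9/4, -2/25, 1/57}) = EmptySet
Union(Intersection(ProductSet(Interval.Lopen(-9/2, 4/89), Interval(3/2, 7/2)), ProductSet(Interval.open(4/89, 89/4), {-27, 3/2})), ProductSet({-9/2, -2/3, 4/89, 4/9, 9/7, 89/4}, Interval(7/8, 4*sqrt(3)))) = ProductSet({-9/2, -2/3, 4/89, 4/9, 9/7, 89/4}, Interval(7/8, 4*sqrt(3)))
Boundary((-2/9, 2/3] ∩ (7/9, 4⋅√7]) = ∅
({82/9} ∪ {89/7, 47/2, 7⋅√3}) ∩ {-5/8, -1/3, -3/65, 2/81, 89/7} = {89/7}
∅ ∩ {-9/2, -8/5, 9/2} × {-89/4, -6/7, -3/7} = ∅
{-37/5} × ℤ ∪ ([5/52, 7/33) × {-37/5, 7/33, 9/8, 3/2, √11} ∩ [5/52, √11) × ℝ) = ({-37/5} × ℤ) ∪ ([5/52, 7/33) × {-37/5, 7/33, 9/8, 3/2, √11})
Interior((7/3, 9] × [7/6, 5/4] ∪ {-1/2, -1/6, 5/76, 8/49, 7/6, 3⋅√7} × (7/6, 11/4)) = (7/3, 9) × (7/6, 5/4)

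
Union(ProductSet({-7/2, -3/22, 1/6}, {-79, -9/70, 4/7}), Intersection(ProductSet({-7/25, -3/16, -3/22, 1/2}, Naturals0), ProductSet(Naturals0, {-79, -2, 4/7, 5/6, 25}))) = ProductSet({-7/2, -3/22, 1/6}, {-79, -9/70, 4/7})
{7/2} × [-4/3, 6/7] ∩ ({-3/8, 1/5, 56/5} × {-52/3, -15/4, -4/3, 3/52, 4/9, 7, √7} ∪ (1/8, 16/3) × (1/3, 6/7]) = {7/2} × (1/3, 6/7]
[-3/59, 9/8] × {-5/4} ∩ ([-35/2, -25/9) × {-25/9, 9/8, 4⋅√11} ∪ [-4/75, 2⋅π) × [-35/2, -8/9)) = [-3/59, 9/8] × {-5/4}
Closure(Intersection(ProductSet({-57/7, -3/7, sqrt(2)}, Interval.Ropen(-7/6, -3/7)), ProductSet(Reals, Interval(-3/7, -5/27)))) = EmptySet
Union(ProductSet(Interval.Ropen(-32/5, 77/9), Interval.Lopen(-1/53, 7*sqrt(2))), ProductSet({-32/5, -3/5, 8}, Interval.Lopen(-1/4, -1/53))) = Union(ProductSet({-32/5, -3/5, 8}, Interval.Lopen(-1/4, -1/53)), ProductSet(Interval.Ropen(-32/5, 77/9), Interval.Lopen(-1/53, 7*sqrt(2))))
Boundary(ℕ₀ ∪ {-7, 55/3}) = {-7, 55/3} ∪ ℕ₀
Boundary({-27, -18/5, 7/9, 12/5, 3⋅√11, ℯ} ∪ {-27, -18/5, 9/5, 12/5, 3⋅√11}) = {-27, -18/5, 7/9, 9/5, 12/5, 3⋅√11, ℯ}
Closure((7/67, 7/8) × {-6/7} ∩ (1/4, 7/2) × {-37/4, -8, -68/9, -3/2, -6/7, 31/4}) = [1/4, 7/8] × {-6/7}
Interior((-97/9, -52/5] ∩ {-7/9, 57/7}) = ∅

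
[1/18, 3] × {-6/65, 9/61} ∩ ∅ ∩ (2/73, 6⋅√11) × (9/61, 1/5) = ∅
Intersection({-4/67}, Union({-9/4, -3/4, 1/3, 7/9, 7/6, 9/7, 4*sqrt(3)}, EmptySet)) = EmptySet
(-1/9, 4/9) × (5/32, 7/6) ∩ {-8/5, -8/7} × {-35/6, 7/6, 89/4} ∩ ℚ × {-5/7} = ∅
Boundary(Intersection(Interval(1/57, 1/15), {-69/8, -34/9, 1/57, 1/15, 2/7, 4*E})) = {1/57, 1/15}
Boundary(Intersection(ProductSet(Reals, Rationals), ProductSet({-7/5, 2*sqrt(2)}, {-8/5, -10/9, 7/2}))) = ProductSet({-7/5, 2*sqrt(2)}, {-8/5, -10/9, 7/2})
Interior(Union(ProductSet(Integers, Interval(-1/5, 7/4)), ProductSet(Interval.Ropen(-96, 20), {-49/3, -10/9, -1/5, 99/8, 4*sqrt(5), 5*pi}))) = EmptySet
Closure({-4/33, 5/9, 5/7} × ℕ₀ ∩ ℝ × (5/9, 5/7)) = ∅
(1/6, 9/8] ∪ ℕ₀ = ℕ₀ ∪ (1/6, 9/8]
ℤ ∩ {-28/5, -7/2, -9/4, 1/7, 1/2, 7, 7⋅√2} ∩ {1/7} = ∅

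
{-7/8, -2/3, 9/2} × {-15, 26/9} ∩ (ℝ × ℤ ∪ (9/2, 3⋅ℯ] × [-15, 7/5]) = {-7/8, -2/3, 9/2} × {-15}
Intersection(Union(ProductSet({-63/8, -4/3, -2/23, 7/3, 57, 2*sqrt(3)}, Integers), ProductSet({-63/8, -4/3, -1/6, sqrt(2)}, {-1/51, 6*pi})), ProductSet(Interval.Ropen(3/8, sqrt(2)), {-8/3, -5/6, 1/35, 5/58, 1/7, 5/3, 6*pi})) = EmptySet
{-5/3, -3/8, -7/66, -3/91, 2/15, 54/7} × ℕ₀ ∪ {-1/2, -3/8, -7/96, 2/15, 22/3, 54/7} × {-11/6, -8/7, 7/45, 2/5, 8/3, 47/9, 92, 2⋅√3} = ({-5/3, -3/8, -7/66, -3/91, 2/15, 54/7} × ℕ₀) ∪ ({-1/2, -3/8, -7/96, 2/15, 22/3, 54/7} × {-11/6, -8/7, 7/45, 2/5, 8/3, 47/9, 92, 2⋅√3})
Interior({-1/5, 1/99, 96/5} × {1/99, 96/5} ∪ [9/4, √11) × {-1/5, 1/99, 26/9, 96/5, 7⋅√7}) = ∅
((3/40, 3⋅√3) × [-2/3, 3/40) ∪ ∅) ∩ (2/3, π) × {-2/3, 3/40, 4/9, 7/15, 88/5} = (2/3, π) × {-2/3}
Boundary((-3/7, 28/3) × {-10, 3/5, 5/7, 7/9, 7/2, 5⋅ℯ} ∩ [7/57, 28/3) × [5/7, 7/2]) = [7/57, 28/3] × {5/7, 7/9, 7/2}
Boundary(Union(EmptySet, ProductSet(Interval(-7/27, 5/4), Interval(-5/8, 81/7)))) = Union(ProductSet({-7/27, 5/4}, Interval(-5/8, 81/7)), ProductSet(Interval(-7/27, 5/4), {-5/8, 81/7}))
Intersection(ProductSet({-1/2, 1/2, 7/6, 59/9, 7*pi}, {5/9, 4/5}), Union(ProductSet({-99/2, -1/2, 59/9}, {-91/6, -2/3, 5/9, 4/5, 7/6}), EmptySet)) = ProductSet({-1/2, 59/9}, {5/9, 4/5})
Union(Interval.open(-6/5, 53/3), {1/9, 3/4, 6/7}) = Interval.open(-6/5, 53/3)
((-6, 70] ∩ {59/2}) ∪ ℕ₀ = ℕ₀ ∪ {59/2}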